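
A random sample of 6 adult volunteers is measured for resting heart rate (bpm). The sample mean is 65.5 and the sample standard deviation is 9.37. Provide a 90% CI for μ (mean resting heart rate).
(57.79, 73.21)

t-interval (σ unknown):
df = n - 1 = 5
t* = 2.015 for 90% confidence

Margin of error = t* · s/√n = 2.015 · 9.37/√6 = 7.71

CI: (57.79, 73.21)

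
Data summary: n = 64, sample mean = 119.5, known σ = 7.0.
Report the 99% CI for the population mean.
(117.25, 121.75)

z-interval (σ known):
z* = 2.576 for 99% confidence

Margin of error = z* · σ/√n = 2.576 · 7.0/√64 = 2.25

CI: (119.5 - 2.25, 119.5 + 2.25) = (117.25, 121.75)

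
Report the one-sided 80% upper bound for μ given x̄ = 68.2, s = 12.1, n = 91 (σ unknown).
μ ≤ 69.27

Upper bound (one-sided):
t* = 0.846 (one-sided for 80%)
Upper bound = x̄ + t* · s/√n = 68.2 + 0.846 · 12.1/√91 = 69.27

We are 80% confident that μ ≤ 69.27.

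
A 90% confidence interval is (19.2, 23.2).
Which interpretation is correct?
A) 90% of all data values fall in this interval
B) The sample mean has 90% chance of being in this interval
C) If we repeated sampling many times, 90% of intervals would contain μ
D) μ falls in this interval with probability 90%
C

A) Wrong — a CI is about the parameter μ, not individual data values.
B) Wrong — x̄ is observed and sits in the interval by construction.
C) Correct — this is the frequentist long-run coverage interpretation.
D) Wrong — μ is fixed; the randomness lives in the interval, not in μ.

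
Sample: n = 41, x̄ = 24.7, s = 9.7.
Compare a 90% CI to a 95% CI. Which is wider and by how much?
95% CI is wider by 1.02

df = 40
90% CI: t* = 1.684, (22.15, 27.25), width = 2 · t* · s/√n = 5.10
95% CI: t* = 2.021, (21.64, 27.76), width = 2 · t* · s/√n = 6.12

The 95% CI is wider by 6.12 - 5.10 = 1.02.
Higher confidence requires a wider interval.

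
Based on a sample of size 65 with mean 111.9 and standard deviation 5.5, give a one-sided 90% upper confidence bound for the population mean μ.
μ ≤ 112.78

Upper bound (one-sided):
t* = 1.295 (one-sided for 90%)
Upper bound = x̄ + t* · s/√n = 111.9 + 1.295 · 5.5/√65 = 112.78

We are 90% confident that μ ≤ 112.78.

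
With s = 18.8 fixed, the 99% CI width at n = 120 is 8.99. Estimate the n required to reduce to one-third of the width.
n ≈ 1080

CI width ∝ 1/√n
To reduce width by factor 3, need √n to grow by 3 → need 3² = 9 times as many samples.

Current: n = 120, width = 8.99
New: n = 1080, width ≈ 2.95

Width reduced by factor of 8.99/2.95 = 3.05.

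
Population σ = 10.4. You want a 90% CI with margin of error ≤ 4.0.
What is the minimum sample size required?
n ≥ 19

For margin E ≤ 4.0:
n ≥ (z* · σ / E)²
n ≥ (1.645 · 10.4 / 4.0)²
n ≥ 18.29

Minimum n = 19 (rounding up)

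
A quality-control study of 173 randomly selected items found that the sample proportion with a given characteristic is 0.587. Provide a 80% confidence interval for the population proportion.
(0.539, 0.635)

Proportion CI:
SE = √(p̂(1-p̂)/n) = √(0.587 · 0.413 / 173) = 0.03743

z* = 1.282
Margin = z* · SE = 1.282 · 0.03743 = 0.0480

CI: 0.587 ± 0.0480 = (0.539, 0.635)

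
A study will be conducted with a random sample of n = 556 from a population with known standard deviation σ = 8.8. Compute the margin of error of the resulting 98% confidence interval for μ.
Margin of error = 0.87

Margin of error = z* · σ/√n
= 2.326 · 8.8/√556
= 2.326 · 8.8/23.5797
= 0.87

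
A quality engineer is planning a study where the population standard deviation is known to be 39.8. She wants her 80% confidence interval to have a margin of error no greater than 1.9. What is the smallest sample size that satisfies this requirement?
n ≥ 722

For margin E ≤ 1.9:
n ≥ (z* · σ / E)²
n ≥ (1.282 · 39.8 / 1.9)²
n ≥ 721.17

Minimum n = 722 (rounding up)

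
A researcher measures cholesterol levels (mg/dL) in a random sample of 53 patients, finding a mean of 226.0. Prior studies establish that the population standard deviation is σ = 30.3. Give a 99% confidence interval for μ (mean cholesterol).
(215.28, 236.72)

z-interval (σ known):
z* = 2.576 for 99% confidence

Margin of error = z* · σ/√n = 2.576 · 30.3/√53 = 10.72

CI: (226.0 - 10.72, 226.0 + 10.72) = (215.28, 236.72)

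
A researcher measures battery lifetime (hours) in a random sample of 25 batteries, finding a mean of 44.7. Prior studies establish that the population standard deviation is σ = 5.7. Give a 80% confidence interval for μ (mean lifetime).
(43.24, 46.16)

z-interval (σ known):
z* = 1.282 for 80% confidence

Margin of error = z* · σ/√n = 1.282 · 5.7/√25 = 1.46

CI: (44.7 - 1.46, 44.7 + 1.46) = (43.24, 46.16)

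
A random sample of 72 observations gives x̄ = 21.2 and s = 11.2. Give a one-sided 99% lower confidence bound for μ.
μ ≥ 18.06

Lower bound (one-sided):
t* = 2.380 (one-sided for 99%)
Lower bound = x̄ - t* · s/√n = 21.2 - 2.380 · 11.2/√72 = 18.06

We are 99% confident that μ ≥ 18.06.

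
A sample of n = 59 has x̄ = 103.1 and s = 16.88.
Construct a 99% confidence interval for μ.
(97.25, 108.95)

t-interval (σ unknown):
df = n - 1 = 58
t* = 2.663 for 99% confidence

Margin of error = t* · s/√n = 2.663 · 16.88/√59 = 5.85

CI: (97.25, 108.95)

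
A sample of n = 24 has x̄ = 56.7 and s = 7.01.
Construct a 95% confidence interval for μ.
(53.74, 59.66)

t-interval (σ unknown):
df = n - 1 = 23
t* = 2.069 for 95% confidence

Margin of error = t* · s/√n = 2.069 · 7.01/√24 = 2.96

CI: (53.74, 59.66)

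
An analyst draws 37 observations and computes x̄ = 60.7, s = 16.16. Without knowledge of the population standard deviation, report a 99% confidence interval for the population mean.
(53.48, 67.92)

t-interval (σ unknown):
df = n - 1 = 36
t* = 2.719 for 99% confidence

Margin of error = t* · s/√n = 2.719 · 16.16/√37 = 7.22

CI: (53.48, 67.92)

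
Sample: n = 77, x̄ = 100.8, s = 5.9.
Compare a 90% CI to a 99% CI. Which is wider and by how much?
99% CI is wider by 1.31

df = 76
90% CI: t* = 1.665, (99.68, 101.92), width = 2 · t* · s/√n = 2.24
99% CI: t* = 2.642, (99.02, 102.58), width = 2 · t* · s/√n = 3.55

The 99% CI is wider by 3.55 - 2.24 = 1.31.
Higher confidence requires a wider interval.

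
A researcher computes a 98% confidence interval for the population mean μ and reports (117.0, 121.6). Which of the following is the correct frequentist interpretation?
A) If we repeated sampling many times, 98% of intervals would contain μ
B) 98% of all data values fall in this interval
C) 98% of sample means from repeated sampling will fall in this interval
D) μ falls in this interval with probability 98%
A

A) Correct — this is the frequentist long-run coverage interpretation.
B) Wrong — a CI is about the parameter μ, not individual data values.
C) Wrong — coverage applies to intervals containing μ, not to future x̄ values.
D) Wrong — μ is fixed; the randomness lives in the interval, not in μ.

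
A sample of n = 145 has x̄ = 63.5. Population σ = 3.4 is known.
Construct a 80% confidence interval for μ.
(63.14, 63.86)

z-interval (σ known):
z* = 1.282 for 80% confidence

Margin of error = z* · σ/√n = 1.282 · 3.4/√145 = 0.36

CI: (63.5 - 0.36, 63.5 + 0.36) = (63.14, 63.86)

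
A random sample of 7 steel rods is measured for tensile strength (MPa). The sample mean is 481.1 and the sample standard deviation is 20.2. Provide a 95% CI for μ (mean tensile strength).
(462.42, 499.78)

t-interval (σ unknown):
df = n - 1 = 6
t* = 2.447 for 95% confidence

Margin of error = t* · s/√n = 2.447 · 20.2/√7 = 18.68

CI: (462.42, 499.78)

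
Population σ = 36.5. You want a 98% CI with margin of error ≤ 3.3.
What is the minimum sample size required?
n ≥ 662

For margin E ≤ 3.3:
n ≥ (z* · σ / E)²
n ≥ (2.326 · 36.5 / 3.3)²
n ≥ 661.88

Minimum n = 662 (rounding up)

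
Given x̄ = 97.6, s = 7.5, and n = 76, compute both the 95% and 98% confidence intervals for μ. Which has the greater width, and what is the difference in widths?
98% CI is wider by 0.66

df = 75
95% CI: t* = 1.992, (95.89, 99.31), width = 2 · t* · s/√n = 3.43
98% CI: t* = 2.377, (95.56, 99.64), width = 2 · t* · s/√n = 4.09

The 98% CI is wider by 4.09 - 3.43 = 0.66.
Higher confidence requires a wider interval.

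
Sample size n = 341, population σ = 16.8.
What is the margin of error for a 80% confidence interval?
Margin of error = 1.17

Margin of error = z* · σ/√n
= 1.282 · 16.8/√341
= 1.282 · 16.8/18.4662
= 1.17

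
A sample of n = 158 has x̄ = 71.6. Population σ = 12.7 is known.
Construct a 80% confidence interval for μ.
(70.30, 72.90)

z-interval (σ known):
z* = 1.282 for 80% confidence

Margin of error = z* · σ/√n = 1.282 · 12.7/√158 = 1.30

CI: (71.6 - 1.30, 71.6 + 1.30) = (70.30, 72.90)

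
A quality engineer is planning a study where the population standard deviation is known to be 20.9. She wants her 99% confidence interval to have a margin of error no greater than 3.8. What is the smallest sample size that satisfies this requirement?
n ≥ 201

For margin E ≤ 3.8:
n ≥ (z* · σ / E)²
n ≥ (2.576 · 20.9 / 3.8)²
n ≥ 200.73

Minimum n = 201 (rounding up)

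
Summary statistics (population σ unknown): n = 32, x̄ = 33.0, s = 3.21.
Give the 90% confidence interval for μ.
(32.04, 33.96)

t-interval (σ unknown):
df = n - 1 = 31
t* = 1.696 for 90% confidence

Margin of error = t* · s/√n = 1.696 · 3.21/√32 = 0.96

CI: (32.04, 33.96)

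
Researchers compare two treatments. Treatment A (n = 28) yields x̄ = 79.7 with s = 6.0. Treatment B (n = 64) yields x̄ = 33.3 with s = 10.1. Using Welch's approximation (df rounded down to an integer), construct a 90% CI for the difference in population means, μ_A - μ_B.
(43.58, 49.22)

Difference: x̄₁ - x̄₂ = 46.40
SE = √(s₁²/n₁ + s₂²/n₂) = √(6.0²/28 + 10.1²/64) = 1.6969
df = 81.66 → 81 (Welch–Satterthwaite, rounded down)
t* = 1.664

CI: 46.40 ± 1.664 · 1.6969 = 46.40 ± 2.82 = (43.58, 49.22)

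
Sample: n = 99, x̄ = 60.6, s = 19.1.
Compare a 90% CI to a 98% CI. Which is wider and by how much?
98% CI is wider by 2.70

df = 98
90% CI: t* = 1.661, (57.41, 63.79), width = 2 · t* · s/√n = 6.38
98% CI: t* = 2.365, (56.06, 65.14), width = 2 · t* · s/√n = 9.08

The 98% CI is wider by 9.08 - 6.38 = 2.70.
Higher confidence requires a wider interval.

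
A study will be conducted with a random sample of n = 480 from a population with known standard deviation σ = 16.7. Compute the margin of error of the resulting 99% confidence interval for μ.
Margin of error = 1.96

Margin of error = z* · σ/√n
= 2.576 · 16.7/√480
= 2.576 · 16.7/21.9089
= 1.96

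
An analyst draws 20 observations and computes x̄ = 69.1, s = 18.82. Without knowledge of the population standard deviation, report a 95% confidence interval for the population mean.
(60.29, 77.91)

t-interval (σ unknown):
df = n - 1 = 19
t* = 2.093 for 95% confidence

Margin of error = t* · s/√n = 2.093 · 18.82/√20 = 8.81

CI: (60.29, 77.91)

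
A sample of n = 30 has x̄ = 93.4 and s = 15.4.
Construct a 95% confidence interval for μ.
(87.65, 99.15)

t-interval (σ unknown):
df = n - 1 = 29
t* = 2.045 for 95% confidence

Margin of error = t* · s/√n = 2.045 · 15.4/√30 = 5.75

CI: (87.65, 99.15)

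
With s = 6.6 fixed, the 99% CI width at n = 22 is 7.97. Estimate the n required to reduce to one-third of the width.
n ≈ 198

CI width ∝ 1/√n
To reduce width by factor 3, need √n to grow by 3 → need 3² = 9 times as many samples.

Current: n = 22, width = 7.97
New: n = 198, width ≈ 2.44

Width reduced by factor of 7.97/2.44 = 3.27.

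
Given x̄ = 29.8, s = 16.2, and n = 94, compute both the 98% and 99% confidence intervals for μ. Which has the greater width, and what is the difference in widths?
99% CI is wider by 0.88

df = 93
98% CI: t* = 2.367, (25.84, 33.76), width = 2 · t* · s/√n = 7.91
99% CI: t* = 2.630, (25.41, 34.19), width = 2 · t* · s/√n = 8.79

The 99% CI is wider by 8.79 - 7.91 = 0.88.
Higher confidence requires a wider interval.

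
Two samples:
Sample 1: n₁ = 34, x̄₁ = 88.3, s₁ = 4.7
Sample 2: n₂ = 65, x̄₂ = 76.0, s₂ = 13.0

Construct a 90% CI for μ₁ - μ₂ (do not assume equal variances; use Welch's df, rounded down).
(9.30, 15.30)

Difference: x̄₁ - x̄₂ = 12.30
SE = √(s₁²/n₁ + s₂²/n₂) = √(4.7²/34 + 13.0²/65) = 1.8027
df = 89.18 → 89 (Welch–Satterthwaite, rounded down)
t* = 1.662

CI: 12.30 ± 1.662 · 1.8027 = 12.30 ± 3.00 = (9.30, 15.30)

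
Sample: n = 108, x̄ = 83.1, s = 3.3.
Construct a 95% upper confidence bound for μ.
μ ≤ 83.63

Upper bound (one-sided):
t* = 1.659 (one-sided for 95%)
Upper bound = x̄ + t* · s/√n = 83.1 + 1.659 · 3.3/√108 = 83.63

We are 95% confident that μ ≤ 83.63.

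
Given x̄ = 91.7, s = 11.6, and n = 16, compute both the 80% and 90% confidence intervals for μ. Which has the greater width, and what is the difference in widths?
90% CI is wider by 2.39

df = 15
80% CI: t* = 1.341, (87.81, 95.59), width = 2 · t* · s/√n = 7.78
90% CI: t* = 1.753, (86.62, 96.78), width = 2 · t* · s/√n = 10.17

The 90% CI is wider by 10.17 - 7.78 = 2.39.
Higher confidence requires a wider interval.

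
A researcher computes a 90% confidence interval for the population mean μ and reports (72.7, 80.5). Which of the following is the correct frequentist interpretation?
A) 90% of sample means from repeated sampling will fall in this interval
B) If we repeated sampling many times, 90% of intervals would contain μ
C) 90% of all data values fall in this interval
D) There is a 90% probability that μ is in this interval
B

A) Wrong — coverage applies to intervals containing μ, not to future x̄ values.
B) Correct — this is the frequentist long-run coverage interpretation.
C) Wrong — a CI is about the parameter μ, not individual data values.
D) Wrong — μ is fixed; the randomness lives in the interval, not in μ.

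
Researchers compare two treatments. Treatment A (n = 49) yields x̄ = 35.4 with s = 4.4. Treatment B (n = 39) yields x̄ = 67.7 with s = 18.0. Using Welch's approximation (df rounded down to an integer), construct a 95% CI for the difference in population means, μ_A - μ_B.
(-38.26, -26.34)

Difference: x̄₁ - x̄₂ = -32.30
SE = √(s₁²/n₁ + s₂²/n₂) = √(4.4²/49 + 18.0²/39) = 2.9500
df = 41.63 → 41 (Welch–Satterthwaite, rounded down)
t* = 2.020

CI: -32.30 ± 2.020 · 2.9500 = -32.30 ± 5.96 = (-38.26, -26.34)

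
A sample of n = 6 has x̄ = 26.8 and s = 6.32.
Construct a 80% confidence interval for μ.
(22.99, 30.61)

t-interval (σ unknown):
df = n - 1 = 5
t* = 1.476 for 80% confidence

Margin of error = t* · s/√n = 1.476 · 6.32/√6 = 3.81

CI: (22.99, 30.61)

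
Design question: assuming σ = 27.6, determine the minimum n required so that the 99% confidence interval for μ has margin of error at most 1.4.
n ≥ 2580

For margin E ≤ 1.4:
n ≥ (z* · σ / E)²
n ≥ (2.576 · 27.6 / 1.4)²
n ≥ 2579.01

Minimum n = 2580 (rounding up)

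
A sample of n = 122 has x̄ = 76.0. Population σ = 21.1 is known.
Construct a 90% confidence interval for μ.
(72.86, 79.14)

z-interval (σ known):
z* = 1.645 for 90% confidence

Margin of error = z* · σ/√n = 1.645 · 21.1/√122 = 3.14

CI: (76.0 - 3.14, 76.0 + 3.14) = (72.86, 79.14)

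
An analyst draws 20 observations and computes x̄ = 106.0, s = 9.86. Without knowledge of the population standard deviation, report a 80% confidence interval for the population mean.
(103.07, 108.93)

t-interval (σ unknown):
df = n - 1 = 19
t* = 1.328 for 80% confidence

Margin of error = t* · s/√n = 1.328 · 9.86/√20 = 2.93

CI: (103.07, 108.93)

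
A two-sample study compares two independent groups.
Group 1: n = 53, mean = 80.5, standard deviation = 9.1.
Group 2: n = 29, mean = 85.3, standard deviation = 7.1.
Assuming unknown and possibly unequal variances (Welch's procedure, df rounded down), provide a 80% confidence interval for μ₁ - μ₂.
(-7.15, -2.45)

Difference: x̄₁ - x̄₂ = -4.80
SE = √(s₁²/n₁ + s₂²/n₂) = √(9.1²/53 + 7.1²/29) = 1.8168
df = 70.35 → 70 (Welch–Satterthwaite, rounded down)
t* = 1.294

CI: -4.80 ± 1.294 · 1.8168 = -4.80 ± 2.35 = (-7.15, -2.45)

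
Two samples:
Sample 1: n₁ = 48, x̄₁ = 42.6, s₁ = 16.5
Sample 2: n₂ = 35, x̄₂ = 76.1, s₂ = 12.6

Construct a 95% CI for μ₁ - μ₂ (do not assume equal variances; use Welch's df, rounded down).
(-39.86, -27.14)

Difference: x̄₁ - x̄₂ = -33.50
SE = √(s₁²/n₁ + s₂²/n₂) = √(16.5²/48 + 12.6²/35) = 3.1950
df = 80.80 → 80 (Welch–Satterthwaite, rounded down)
t* = 1.990

CI: -33.50 ± 1.990 · 3.1950 = -33.50 ± 6.36 = (-39.86, -27.14)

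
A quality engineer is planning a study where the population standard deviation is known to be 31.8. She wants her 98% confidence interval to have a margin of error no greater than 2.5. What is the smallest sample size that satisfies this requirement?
n ≥ 876

For margin E ≤ 2.5:
n ≥ (z* · σ / E)²
n ≥ (2.326 · 31.8 / 2.5)²
n ≥ 875.37

Minimum n = 876 (rounding up)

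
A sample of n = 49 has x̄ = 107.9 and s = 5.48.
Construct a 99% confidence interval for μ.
(105.80, 110.00)

t-interval (σ unknown):
df = n - 1 = 48
t* = 2.682 for 99% confidence

Margin of error = t* · s/√n = 2.682 · 5.48/√49 = 2.10

CI: (105.80, 110.00)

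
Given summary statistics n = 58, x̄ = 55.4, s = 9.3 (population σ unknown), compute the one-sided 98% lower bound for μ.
μ ≥ 52.83

Lower bound (one-sided):
t* = 2.102 (one-sided for 98%)
Lower bound = x̄ - t* · s/√n = 55.4 - 2.102 · 9.3/√58 = 52.83

We are 98% confident that μ ≥ 52.83.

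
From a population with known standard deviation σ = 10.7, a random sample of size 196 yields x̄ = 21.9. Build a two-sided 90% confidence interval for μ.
(20.64, 23.16)

z-interval (σ known):
z* = 1.645 for 90% confidence

Margin of error = z* · σ/√n = 1.645 · 10.7/√196 = 1.26

CI: (21.9 - 1.26, 21.9 + 1.26) = (20.64, 23.16)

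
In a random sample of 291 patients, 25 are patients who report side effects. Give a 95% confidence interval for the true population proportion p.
(0.054, 0.118)

Proportion CI:
p̂ = 25/291 = 0.08591
SE = √(p̂(1-p̂)/n) = √(0.08591 · 0.91409 / 291) = 0.01643

z* = 1.960
Margin = z* · SE = 1.960 · 0.01643 = 0.0322

CI: 0.08591 ± 0.0322 = (0.054, 0.118)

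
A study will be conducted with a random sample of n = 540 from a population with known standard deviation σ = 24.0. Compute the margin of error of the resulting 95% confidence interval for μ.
Margin of error = 2.02

Margin of error = z* · σ/√n
= 1.960 · 24.0/√540
= 1.960 · 24.0/23.2379
= 2.02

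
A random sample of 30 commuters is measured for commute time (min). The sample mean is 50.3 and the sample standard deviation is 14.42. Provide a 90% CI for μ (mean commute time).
(45.83, 54.77)

t-interval (σ unknown):
df = n - 1 = 29
t* = 1.699 for 90% confidence

Margin of error = t* · s/√n = 1.699 · 14.42/√30 = 4.47

CI: (45.83, 54.77)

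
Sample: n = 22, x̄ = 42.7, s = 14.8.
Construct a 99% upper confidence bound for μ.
μ ≤ 50.65

Upper bound (one-sided):
t* = 2.518 (one-sided for 99%)
Upper bound = x̄ + t* · s/√n = 42.7 + 2.518 · 14.8/√22 = 50.65

We are 99% confident that μ ≤ 50.65.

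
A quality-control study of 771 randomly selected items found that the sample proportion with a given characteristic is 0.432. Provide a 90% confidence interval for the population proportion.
(0.403, 0.461)

Proportion CI:
SE = √(p̂(1-p̂)/n) = √(0.432 · 0.568 / 771) = 0.01784

z* = 1.645
Margin = z* · SE = 1.645 · 0.01784 = 0.0293

CI: 0.432 ± 0.0293 = (0.403, 0.461)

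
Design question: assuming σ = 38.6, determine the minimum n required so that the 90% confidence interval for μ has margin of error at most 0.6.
n ≥ 11200

For margin E ≤ 0.6:
n ≥ (z* · σ / E)²
n ≥ (1.645 · 38.6 / 0.6)²
n ≥ 11199.64

Minimum n = 11200 (rounding up)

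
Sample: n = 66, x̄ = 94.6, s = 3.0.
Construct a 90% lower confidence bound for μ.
μ ≥ 94.12

Lower bound (one-sided):
t* = 1.295 (one-sided for 90%)
Lower bound = x̄ - t* · s/√n = 94.6 - 1.295 · 3.0/√66 = 94.12

We are 90% confident that μ ≥ 94.12.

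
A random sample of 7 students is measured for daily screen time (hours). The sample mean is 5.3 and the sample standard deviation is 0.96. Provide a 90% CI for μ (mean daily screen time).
(4.59, 6.01)

t-interval (σ unknown):
df = n - 1 = 6
t* = 1.943 for 90% confidence

Margin of error = t* · s/√n = 1.943 · 0.96/√7 = 0.71

CI: (4.59, 6.01)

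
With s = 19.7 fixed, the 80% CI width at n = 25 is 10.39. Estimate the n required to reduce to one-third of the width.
n ≈ 225

CI width ∝ 1/√n
To reduce width by factor 3, need √n to grow by 3 → need 3² = 9 times as many samples.

Current: n = 25, width = 10.39
New: n = 225, width ≈ 3.38

Width reduced by factor of 10.39/3.38 = 3.07.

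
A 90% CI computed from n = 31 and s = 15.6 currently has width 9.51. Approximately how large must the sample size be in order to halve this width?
n ≈ 124

CI width ∝ 1/√n
To reduce width by factor 2, need √n to grow by 2 → need 2² = 4 times as many samples.

Current: n = 31, width = 9.51
New: n = 124, width ≈ 4.64

Width reduced by factor of 9.51/4.64 = 2.05.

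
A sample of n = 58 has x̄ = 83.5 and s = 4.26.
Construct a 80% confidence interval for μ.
(82.77, 84.23)

t-interval (σ unknown):
df = n - 1 = 57
t* = 1.297 for 80% confidence

Margin of error = t* · s/√n = 1.297 · 4.26/√58 = 0.73

CI: (82.77, 84.23)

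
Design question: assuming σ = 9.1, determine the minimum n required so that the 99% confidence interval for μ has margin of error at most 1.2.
n ≥ 382

For margin E ≤ 1.2:
n ≥ (z* · σ / E)²
n ≥ (2.576 · 9.1 / 1.2)²
n ≥ 381.60

Minimum n = 382 (rounding up)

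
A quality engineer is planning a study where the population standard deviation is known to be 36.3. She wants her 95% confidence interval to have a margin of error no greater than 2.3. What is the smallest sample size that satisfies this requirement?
n ≥ 957

For margin E ≤ 2.3:
n ≥ (z* · σ / E)²
n ≥ (1.960 · 36.3 / 2.3)²
n ≥ 956.91

Minimum n = 957 (rounding up)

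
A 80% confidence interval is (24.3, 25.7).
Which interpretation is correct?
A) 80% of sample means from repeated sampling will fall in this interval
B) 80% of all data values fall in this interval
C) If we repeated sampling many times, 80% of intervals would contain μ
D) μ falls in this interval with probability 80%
C

A) Wrong — coverage applies to intervals containing μ, not to future x̄ values.
B) Wrong — a CI is about the parameter μ, not individual data values.
C) Correct — this is the frequentist long-run coverage interpretation.
D) Wrong — μ is fixed; the randomness lives in the interval, not in μ.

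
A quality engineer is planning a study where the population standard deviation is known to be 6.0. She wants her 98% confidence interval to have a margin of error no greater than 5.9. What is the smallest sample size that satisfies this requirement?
n ≥ 6

For margin E ≤ 5.9:
n ≥ (z* · σ / E)²
n ≥ (2.326 · 6.0 / 5.9)²
n ≥ 5.60

Minimum n = 6 (rounding up)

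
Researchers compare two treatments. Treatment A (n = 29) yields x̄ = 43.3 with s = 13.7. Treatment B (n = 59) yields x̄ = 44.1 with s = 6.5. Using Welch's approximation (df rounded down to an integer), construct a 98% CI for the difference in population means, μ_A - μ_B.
(-7.34, 5.74)

Difference: x̄₁ - x̄₂ = -0.80
SE = √(s₁²/n₁ + s₂²/n₂) = √(13.7²/29 + 6.5²/59) = 2.6811
df = 34.34 → 34 (Welch–Satterthwaite, rounded down)
t* = 2.441

CI: -0.80 ± 2.441 · 2.6811 = -0.80 ± 6.54 = (-7.34, 5.74)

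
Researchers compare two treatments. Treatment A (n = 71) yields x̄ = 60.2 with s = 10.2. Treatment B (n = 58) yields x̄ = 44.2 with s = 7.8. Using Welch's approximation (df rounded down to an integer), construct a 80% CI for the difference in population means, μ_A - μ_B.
(13.96, 18.04)

Difference: x̄₁ - x̄₂ = 16.00
SE = √(s₁²/n₁ + s₂²/n₂) = √(10.2²/71 + 7.8²/58) = 1.5857
df = 126.49 → 126 (Welch–Satterthwaite, rounded down)
t* = 1.288

CI: 16.00 ± 1.288 · 1.5857 = 16.00 ± 2.04 = (13.96, 18.04)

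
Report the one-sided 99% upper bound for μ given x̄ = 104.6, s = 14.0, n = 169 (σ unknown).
μ ≤ 107.13

Upper bound (one-sided):
t* = 2.349 (one-sided for 99%)
Upper bound = x̄ + t* · s/√n = 104.6 + 2.349 · 14.0/√169 = 107.13

We are 99% confident that μ ≤ 107.13.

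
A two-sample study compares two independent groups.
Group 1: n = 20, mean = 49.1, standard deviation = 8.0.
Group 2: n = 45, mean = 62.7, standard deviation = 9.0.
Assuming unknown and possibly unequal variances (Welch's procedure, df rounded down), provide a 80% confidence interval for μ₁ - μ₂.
(-16.51, -10.69)

Difference: x̄₁ - x̄₂ = -13.60
SE = √(s₁²/n₁ + s₂²/n₂) = √(8.0²/20 + 9.0²/45) = 2.2361
df = 40.81 → 40 (Welch–Satterthwaite, rounded down)
t* = 1.303

CI: -13.60 ± 1.303 · 2.2361 = -13.60 ± 2.91 = (-16.51, -10.69)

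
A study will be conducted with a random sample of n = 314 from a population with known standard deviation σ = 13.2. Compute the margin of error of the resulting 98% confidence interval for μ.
Margin of error = 1.73

Margin of error = z* · σ/√n
= 2.326 · 13.2/√314
= 2.326 · 13.2/17.7200
= 1.73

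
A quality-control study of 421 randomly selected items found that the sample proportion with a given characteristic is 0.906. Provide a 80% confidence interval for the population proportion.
(0.888, 0.924)

Proportion CI:
SE = √(p̂(1-p̂)/n) = √(0.906 · 0.094 / 421) = 0.01422

z* = 1.282
Margin = z* · SE = 1.282 · 0.01422 = 0.0182

CI: 0.906 ± 0.0182 = (0.888, 0.924)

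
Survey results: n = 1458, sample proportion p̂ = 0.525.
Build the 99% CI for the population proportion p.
(0.491, 0.559)

Proportion CI:
SE = √(p̂(1-p̂)/n) = √(0.525 · 0.475 / 1458) = 0.01308

z* = 2.576
Margin = z* · SE = 2.576 · 0.01308 = 0.0337

CI: 0.525 ± 0.0337 = (0.491, 0.559)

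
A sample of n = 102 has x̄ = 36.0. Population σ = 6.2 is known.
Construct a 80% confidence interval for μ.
(35.21, 36.79)

z-interval (σ known):
z* = 1.282 for 80% confidence

Margin of error = z* · σ/√n = 1.282 · 6.2/√102 = 0.79

CI: (36.0 - 0.79, 36.0 + 0.79) = (35.21, 36.79)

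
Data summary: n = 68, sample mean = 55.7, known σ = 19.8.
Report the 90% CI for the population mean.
(51.75, 59.65)

z-interval (σ known):
z* = 1.645 for 90% confidence

Margin of error = z* · σ/√n = 1.645 · 19.8/√68 = 3.95

CI: (55.7 - 3.95, 55.7 + 3.95) = (51.75, 59.65)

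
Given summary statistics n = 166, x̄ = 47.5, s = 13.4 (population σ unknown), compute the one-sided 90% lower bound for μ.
μ ≥ 46.16

Lower bound (one-sided):
t* = 1.287 (one-sided for 90%)
Lower bound = x̄ - t* · s/√n = 47.5 - 1.287 · 13.4/√166 = 46.16

We are 90% confident that μ ≥ 46.16.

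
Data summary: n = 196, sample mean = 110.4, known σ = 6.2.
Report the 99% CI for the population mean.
(109.26, 111.54)

z-interval (σ known):
z* = 2.576 for 99% confidence

Margin of error = z* · σ/√n = 2.576 · 6.2/√196 = 1.14

CI: (110.4 - 1.14, 110.4 + 1.14) = (109.26, 111.54)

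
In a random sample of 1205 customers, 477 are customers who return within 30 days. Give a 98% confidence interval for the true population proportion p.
(0.363, 0.429)

Proportion CI:
p̂ = 477/1205 = 0.39585
SE = √(p̂(1-p̂)/n) = √(0.39585 · 0.60415 / 1205) = 0.01409

z* = 2.326
Margin = z* · SE = 2.326 · 0.01409 = 0.0328

CI: 0.39585 ± 0.0328 = (0.363, 0.429)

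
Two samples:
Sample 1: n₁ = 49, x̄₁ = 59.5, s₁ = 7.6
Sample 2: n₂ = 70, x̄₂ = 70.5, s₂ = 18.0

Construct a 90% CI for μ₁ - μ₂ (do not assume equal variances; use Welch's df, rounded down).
(-15.00, -7.00)

Difference: x̄₁ - x̄₂ = -11.00
SE = √(s₁²/n₁ + s₂²/n₂) = √(7.6²/49 + 18.0²/70) = 2.4098
df = 99.36 → 99 (Welch–Satterthwaite, rounded down)
t* = 1.660

CI: -11.00 ± 1.660 · 2.4098 = -11.00 ± 4.00 = (-15.00, -7.00)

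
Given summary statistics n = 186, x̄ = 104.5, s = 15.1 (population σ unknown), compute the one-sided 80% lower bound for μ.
μ ≥ 103.57

Lower bound (one-sided):
t* = 0.844 (one-sided for 80%)
Lower bound = x̄ - t* · s/√n = 104.5 - 0.844 · 15.1/√186 = 103.57

We are 80% confident that μ ≥ 103.57.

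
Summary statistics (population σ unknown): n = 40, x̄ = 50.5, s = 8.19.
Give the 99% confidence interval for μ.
(46.99, 54.01)

t-interval (σ unknown):
df = n - 1 = 39
t* = 2.708 for 99% confidence

Margin of error = t* · s/√n = 2.708 · 8.19/√40 = 3.51

CI: (46.99, 54.01)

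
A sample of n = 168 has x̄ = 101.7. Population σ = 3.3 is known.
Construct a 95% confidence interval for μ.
(101.20, 102.20)

z-interval (σ known):
z* = 1.960 for 95% confidence

Margin of error = z* · σ/√n = 1.960 · 3.3/√168 = 0.50

CI: (101.7 - 0.50, 101.7 + 0.50) = (101.20, 102.20)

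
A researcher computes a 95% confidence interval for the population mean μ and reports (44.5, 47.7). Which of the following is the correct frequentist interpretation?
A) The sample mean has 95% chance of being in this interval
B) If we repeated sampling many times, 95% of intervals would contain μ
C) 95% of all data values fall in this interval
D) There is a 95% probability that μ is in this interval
B

A) Wrong — x̄ is observed and sits in the interval by construction.
B) Correct — this is the frequentist long-run coverage interpretation.
C) Wrong — a CI is about the parameter μ, not individual data values.
D) Wrong — μ is fixed; the randomness lives in the interval, not in μ.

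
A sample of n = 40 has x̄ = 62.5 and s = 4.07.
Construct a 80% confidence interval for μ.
(61.66, 63.34)

t-interval (σ unknown):
df = n - 1 = 39
t* = 1.304 for 80% confidence

Margin of error = t* · s/√n = 1.304 · 4.07/√40 = 0.84

CI: (61.66, 63.34)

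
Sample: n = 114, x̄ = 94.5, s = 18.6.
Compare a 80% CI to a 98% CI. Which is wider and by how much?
98% CI is wider by 3.73

df = 113
80% CI: t* = 1.289, (92.25, 96.75), width = 2 · t* · s/√n = 4.49
98% CI: t* = 2.360, (90.39, 98.61), width = 2 · t* · s/√n = 8.22

The 98% CI is wider by 8.22 - 4.49 = 3.73.
Higher confidence requires a wider interval.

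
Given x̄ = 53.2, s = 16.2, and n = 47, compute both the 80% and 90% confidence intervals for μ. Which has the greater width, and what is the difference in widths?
90% CI is wider by 1.79

df = 46
80% CI: t* = 1.300, (50.13, 56.27), width = 2 · t* · s/√n = 6.14
90% CI: t* = 1.679, (49.23, 57.17), width = 2 · t* · s/√n = 7.93

The 90% CI is wider by 7.93 - 6.14 = 1.79.
Higher confidence requires a wider interval.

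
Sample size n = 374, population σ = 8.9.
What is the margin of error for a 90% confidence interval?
Margin of error = 0.76

Margin of error = z* · σ/√n
= 1.645 · 8.9/√374
= 1.645 · 8.9/19.3391
= 0.76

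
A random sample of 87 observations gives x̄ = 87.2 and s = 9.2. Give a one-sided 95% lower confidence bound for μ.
μ ≥ 85.56

Lower bound (one-sided):
t* = 1.663 (one-sided for 95%)
Lower bound = x̄ - t* · s/√n = 87.2 - 1.663 · 9.2/√87 = 85.56

We are 95% confident that μ ≥ 85.56.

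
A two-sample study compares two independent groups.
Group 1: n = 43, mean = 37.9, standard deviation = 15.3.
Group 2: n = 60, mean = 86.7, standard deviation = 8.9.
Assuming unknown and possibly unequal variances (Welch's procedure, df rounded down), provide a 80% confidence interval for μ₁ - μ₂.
(-52.17, -45.43)

Difference: x̄₁ - x̄₂ = -48.80
SE = √(s₁²/n₁ + s₂²/n₂) = √(15.3²/43 + 8.9²/60) = 2.6008
df = 62.23 → 62 (Welch–Satterthwaite, rounded down)
t* = 1.295

CI: -48.80 ± 1.295 · 2.6008 = -48.80 ± 3.37 = (-52.17, -45.43)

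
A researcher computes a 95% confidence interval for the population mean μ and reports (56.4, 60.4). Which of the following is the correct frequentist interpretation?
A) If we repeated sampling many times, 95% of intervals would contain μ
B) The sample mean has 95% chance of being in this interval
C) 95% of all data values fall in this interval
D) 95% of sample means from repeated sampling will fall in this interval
A

A) Correct — this is the frequentist long-run coverage interpretation.
B) Wrong — x̄ is observed and sits in the interval by construction.
C) Wrong — a CI is about the parameter μ, not individual data values.
D) Wrong — coverage applies to intervals containing μ, not to future x̄ values.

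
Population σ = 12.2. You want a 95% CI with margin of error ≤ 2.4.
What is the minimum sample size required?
n ≥ 100

For margin E ≤ 2.4:
n ≥ (z* · σ / E)²
n ≥ (1.960 · 12.2 / 2.4)²
n ≥ 99.27

Minimum n = 100 (rounding up)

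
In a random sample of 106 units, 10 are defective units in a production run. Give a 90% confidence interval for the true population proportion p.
(0.048, 0.141)

Proportion CI:
p̂ = 10/106 = 0.09434
SE = √(p̂(1-p̂)/n) = √(0.09434 · 0.90566 / 106) = 0.02839

z* = 1.645
Margin = z* · SE = 1.645 · 0.02839 = 0.0467

CI: 0.09434 ± 0.0467 = (0.048, 0.141)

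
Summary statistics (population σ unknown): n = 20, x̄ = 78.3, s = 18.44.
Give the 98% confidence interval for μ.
(67.83, 88.77)

t-interval (σ unknown):
df = n - 1 = 19
t* = 2.539 for 98% confidence

Margin of error = t* · s/√n = 2.539 · 18.44/√20 = 10.47

CI: (67.83, 88.77)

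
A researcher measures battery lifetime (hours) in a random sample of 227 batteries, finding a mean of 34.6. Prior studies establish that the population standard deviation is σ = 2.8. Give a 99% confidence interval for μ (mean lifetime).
(34.12, 35.08)

z-interval (σ known):
z* = 2.576 for 99% confidence

Margin of error = z* · σ/√n = 2.576 · 2.8/√227 = 0.48

CI: (34.6 - 0.48, 34.6 + 0.48) = (34.12, 35.08)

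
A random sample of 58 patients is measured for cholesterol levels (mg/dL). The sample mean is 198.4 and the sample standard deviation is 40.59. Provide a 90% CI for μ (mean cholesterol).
(189.49, 207.31)

t-interval (σ unknown):
df = n - 1 = 57
t* = 1.672 for 90% confidence

Margin of error = t* · s/√n = 1.672 · 40.59/√58 = 8.91

CI: (189.49, 207.31)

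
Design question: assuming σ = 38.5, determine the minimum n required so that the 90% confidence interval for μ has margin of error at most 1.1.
n ≥ 3315

For margin E ≤ 1.1:
n ≥ (z* · σ / E)²
n ≥ (1.645 · 38.5 / 1.1)²
n ≥ 3314.88

Minimum n = 3315 (rounding up)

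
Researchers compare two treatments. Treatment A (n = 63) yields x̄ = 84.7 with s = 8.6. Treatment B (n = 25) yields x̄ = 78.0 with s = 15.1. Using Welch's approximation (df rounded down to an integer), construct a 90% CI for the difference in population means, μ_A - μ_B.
(1.26, 12.14)

Difference: x̄₁ - x̄₂ = 6.70
SE = √(s₁²/n₁ + s₂²/n₂) = √(8.6²/63 + 15.1²/25) = 3.2085
df = 30.38 → 30 (Welch–Satterthwaite, rounded down)
t* = 1.697

CI: 6.70 ± 1.697 · 3.2085 = 6.70 ± 5.44 = (1.26, 12.14)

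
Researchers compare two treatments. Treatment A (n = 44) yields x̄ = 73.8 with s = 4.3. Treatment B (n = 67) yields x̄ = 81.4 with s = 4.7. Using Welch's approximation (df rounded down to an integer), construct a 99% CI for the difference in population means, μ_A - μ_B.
(-9.87, -5.33)

Difference: x̄₁ - x̄₂ = -7.60
SE = √(s₁²/n₁ + s₂²/n₂) = √(4.3²/44 + 4.7²/67) = 0.8660
df = 97.74 → 97 (Welch–Satterthwaite, rounded down)
t* = 2.627

CI: -7.60 ± 2.627 · 0.8660 = -7.60 ± 2.27 = (-9.87, -5.33)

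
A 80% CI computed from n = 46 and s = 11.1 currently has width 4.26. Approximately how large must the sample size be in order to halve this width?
n ≈ 184

CI width ∝ 1/√n
To reduce width by factor 2, need √n to grow by 2 → need 2² = 4 times as many samples.

Current: n = 46, width = 4.26
New: n = 184, width ≈ 2.10

Width reduced by factor of 4.26/2.10 = 2.03.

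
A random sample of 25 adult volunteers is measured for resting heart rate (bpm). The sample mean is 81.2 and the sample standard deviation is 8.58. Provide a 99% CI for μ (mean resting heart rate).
(76.40, 86.00)

t-interval (σ unknown):
df = n - 1 = 24
t* = 2.797 for 99% confidence

Margin of error = t* · s/√n = 2.797 · 8.58/√25 = 4.80

CI: (76.40, 86.00)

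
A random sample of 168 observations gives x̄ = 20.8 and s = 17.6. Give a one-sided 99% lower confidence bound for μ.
μ ≥ 17.61

Lower bound (one-sided):
t* = 2.349 (one-sided for 99%)
Lower bound = x̄ - t* · s/√n = 20.8 - 2.349 · 17.6/√168 = 17.61

We are 99% confident that μ ≥ 17.61.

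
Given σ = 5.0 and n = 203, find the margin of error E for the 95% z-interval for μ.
Margin of error = 0.69

Margin of error = z* · σ/√n
= 1.960 · 5.0/√203
= 1.960 · 5.0/14.2478
= 0.69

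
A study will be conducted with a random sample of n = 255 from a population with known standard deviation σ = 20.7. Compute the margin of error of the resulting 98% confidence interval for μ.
Margin of error = 3.02

Margin of error = z* · σ/√n
= 2.326 · 20.7/√255
= 2.326 · 20.7/15.9687
= 3.02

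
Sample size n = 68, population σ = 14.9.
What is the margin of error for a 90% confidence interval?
Margin of error = 2.97

Margin of error = z* · σ/√n
= 1.645 · 14.9/√68
= 1.645 · 14.9/8.2462
= 2.97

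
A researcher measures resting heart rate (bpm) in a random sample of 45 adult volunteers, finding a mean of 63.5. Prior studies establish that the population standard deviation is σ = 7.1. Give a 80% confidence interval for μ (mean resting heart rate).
(62.14, 64.86)

z-interval (σ known):
z* = 1.282 for 80% confidence

Margin of error = z* · σ/√n = 1.282 · 7.1/√45 = 1.36

CI: (63.5 - 1.36, 63.5 + 1.36) = (62.14, 64.86)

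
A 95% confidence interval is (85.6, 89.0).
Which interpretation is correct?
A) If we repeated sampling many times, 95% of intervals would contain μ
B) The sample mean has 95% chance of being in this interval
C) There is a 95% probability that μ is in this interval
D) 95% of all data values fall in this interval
A

A) Correct — this is the frequentist long-run coverage interpretation.
B) Wrong — x̄ is observed and sits in the interval by construction.
C) Wrong — μ is fixed; the randomness lives in the interval, not in μ.
D) Wrong — a CI is about the parameter μ, not individual data values.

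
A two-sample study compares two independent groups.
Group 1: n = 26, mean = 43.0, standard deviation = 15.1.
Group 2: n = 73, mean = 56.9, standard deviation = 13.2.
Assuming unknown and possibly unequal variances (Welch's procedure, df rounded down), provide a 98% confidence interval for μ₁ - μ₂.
(-22.00, -5.80)

Difference: x̄₁ - x̄₂ = -13.90
SE = √(s₁²/n₁ + s₂²/n₂) = √(15.1²/26 + 13.2²/73) = 3.3401
df = 39.45 → 39 (Welch–Satterthwaite, rounded down)
t* = 2.426

CI: -13.90 ± 2.426 · 3.3401 = -13.90 ± 8.10 = (-22.00, -5.80)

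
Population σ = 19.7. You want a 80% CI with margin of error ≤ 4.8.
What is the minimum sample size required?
n ≥ 28

For margin E ≤ 4.8:
n ≥ (z* · σ / E)²
n ≥ (1.282 · 19.7 / 4.8)²
n ≥ 27.68

Minimum n = 28 (rounding up)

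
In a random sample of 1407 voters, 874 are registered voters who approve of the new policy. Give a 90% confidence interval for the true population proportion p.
(0.600, 0.642)

Proportion CI:
p̂ = 874/1407 = 0.62118
SE = √(p̂(1-p̂)/n) = √(0.62118 · 0.37882 / 1407) = 0.01293

z* = 1.645
Margin = z* · SE = 1.645 · 0.01293 = 0.0213

CI: 0.62118 ± 0.0213 = (0.600, 0.642)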